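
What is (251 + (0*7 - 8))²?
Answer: 59049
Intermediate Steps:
(251 + (0*7 - 8))² = (251 + (0 - 8))² = (251 - 8)² = 243² = 59049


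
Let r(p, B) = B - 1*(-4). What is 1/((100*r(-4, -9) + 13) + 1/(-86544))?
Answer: -86544/42146929 ≈ -0.0020534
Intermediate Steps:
r(p, B) = 4 + B (r(p, B) = B + 4 = 4 + B)
1/((100*r(-4, -9) + 13) + 1/(-86544)) = 1/((100*(4 - 9) + 13) + 1/(-86544)) = 1/((100*(-5) + 13) - 1/86544) = 1/((-500 + 13) - 1/86544) = 1/(-487 - 1/86544) = 1/(-42146929/86544) = -86544/42146929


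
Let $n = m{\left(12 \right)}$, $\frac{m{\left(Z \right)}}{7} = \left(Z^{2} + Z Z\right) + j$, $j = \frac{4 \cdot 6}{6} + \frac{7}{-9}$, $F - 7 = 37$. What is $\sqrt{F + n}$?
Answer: $\frac{\sqrt{18743}}{3} \approx 45.635$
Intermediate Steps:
$F = 44$ ($F = 7 + 37 = 44$)
$j = \frac{29}{9}$ ($j = 24 \cdot \frac{1}{6} + 7 \left(- \frac{1}{9}\right) = 4 - \frac{7}{9} = \frac{29}{9} \approx 3.2222$)
$m{\left(Z \right)} = \frac{203}{9} + 14 Z^{2}$ ($m{\left(Z \right)} = 7 \left(\left(Z^{2} + Z Z\right) + \frac{29}{9}\right) = 7 \left(\left(Z^{2} + Z^{2}\right) + \frac{29}{9}\right) = 7 \left(2 Z^{2} + \frac{29}{9}\right) = 7 \left(\frac{29}{9} + 2 Z^{2}\right) = \frac{203}{9} + 14 Z^{2}$)
$n = \frac{18347}{9}$ ($n = \frac{203}{9} + 14 \cdot 12^{2} = \frac{203}{9} + 14 \cdot 144 = \frac{203}{9} + 2016 = \frac{18347}{9} \approx 2038.6$)
$\sqrt{F + n} = \sqrt{44 + \frac{18347}{9}} = \sqrt{\frac{18743}{9}} = \frac{\sqrt{18743}}{3}$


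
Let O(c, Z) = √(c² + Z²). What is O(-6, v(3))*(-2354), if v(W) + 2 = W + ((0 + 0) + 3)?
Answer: -4708*√13 ≈ -16975.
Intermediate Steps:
v(W) = 1 + W (v(W) = -2 + (W + ((0 + 0) + 3)) = -2 + (W + (0 + 3)) = -2 + (W + 3) = -2 + (3 + W) = 1 + W)
O(c, Z) = √(Z² + c²)
O(-6, v(3))*(-2354) = √((1 + 3)² + (-6)²)*(-2354) = √(4² + 36)*(-2354) = √(16 + 36)*(-2354) = √52*(-2354) = (2*√13)*(-2354) = -4708*√13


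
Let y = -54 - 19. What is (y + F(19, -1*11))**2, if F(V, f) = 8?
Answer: 4225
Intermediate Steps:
y = -73
(y + F(19, -1*11))**2 = (-73 + 8)**2 = (-65)**2 = 4225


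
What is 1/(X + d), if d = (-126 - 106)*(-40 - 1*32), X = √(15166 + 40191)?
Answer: 16704/278968259 - √55357/278968259 ≈ 5.9034e-5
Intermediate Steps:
X = √55357 ≈ 235.28
d = 16704 (d = -232*(-40 - 32) = -232*(-72) = 16704)
1/(X + d) = 1/(√55357 + 16704) = 1/(16704 + √55357)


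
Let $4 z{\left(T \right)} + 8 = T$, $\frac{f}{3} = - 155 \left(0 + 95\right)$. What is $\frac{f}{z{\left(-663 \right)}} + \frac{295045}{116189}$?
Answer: $\frac{20728571495}{77962819} \approx 265.88$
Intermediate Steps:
$f = -44175$ ($f = 3 \left(- 155 \left(0 + 95\right)\right) = 3 \left(\left(-155\right) 95\right) = 3 \left(-14725\right) = -44175$)
$z{\left(T \right)} = -2 + \frac{T}{4}$
$\frac{f}{z{\left(-663 \right)}} + \frac{295045}{116189} = - \frac{44175}{-2 + \frac{1}{4} \left(-663\right)} + \frac{295045}{116189} = - \frac{44175}{-2 - \frac{663}{4}} + 295045 \cdot \frac{1}{116189} = - \frac{44175}{- \frac{671}{4}} + \frac{295045}{116189} = \left(-44175\right) \left(- \frac{4}{671}\right) + \frac{295045}{116189} = \frac{176700}{671} + \frac{295045}{116189} = \frac{20728571495}{77962819}$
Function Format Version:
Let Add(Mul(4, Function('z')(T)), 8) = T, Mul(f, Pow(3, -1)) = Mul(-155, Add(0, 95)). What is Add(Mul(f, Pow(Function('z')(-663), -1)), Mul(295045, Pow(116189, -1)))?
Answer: Rational(20728571495, 77962819) ≈ 265.88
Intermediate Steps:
f = -44175 (f = Mul(3, Mul(-155, Add(0, 95))) = Mul(3, Mul(-155, 95)) = Mul(3, -14725) = -44175)
Function('z')(T) = Add(-2, Mul(Rational(1, 4), T))
Add(Mul(f, Pow(Function('z')(-663), -1)), Mul(295045, Pow(116189, -1))) = Add(Mul(-44175, Pow(Add(-2, Mul(Rational(1, 4), -663)), -1)), Mul(295045, Pow(116189, -1))) = Add(Mul(-44175, Pow(Add(-2, Rational(-663, 4)), -1)), Mul(295045, Rational(1, 116189))) = Add(Mul(-44175, Pow(Rational(-671, 4), -1)), Rational(295045, 116189)) = Add(Mul(-44175, Rational(-4, 671)), Rational(295045, 116189)) = Add(Rational(176700, 671), Rational(295045, 116189)) = Rational(20728571495, 77962819)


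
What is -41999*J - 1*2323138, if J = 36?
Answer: -3835102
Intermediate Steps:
-41999*J - 1*2323138 = -41999*36 - 1*2323138 = -1511964 - 2323138 = -3835102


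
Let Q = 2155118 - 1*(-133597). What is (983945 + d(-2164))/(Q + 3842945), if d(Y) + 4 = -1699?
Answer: 491121/3065830 ≈ 0.16019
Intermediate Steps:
d(Y) = -1703 (d(Y) = -4 - 1699 = -1703)
Q = 2288715 (Q = 2155118 + 133597 = 2288715)
(983945 + d(-2164))/(Q + 3842945) = (983945 - 1703)/(2288715 + 3842945) = 982242/6131660 = 982242*(1/6131660) = 491121/3065830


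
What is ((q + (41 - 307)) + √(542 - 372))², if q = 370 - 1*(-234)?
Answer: (338 + √170)² ≈ 1.2323e+5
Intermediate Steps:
q = 604 (q = 370 + 234 = 604)
((q + (41 - 307)) + √(542 - 372))² = ((604 + (41 - 307)) + √(542 - 372))² = ((604 - 266) + √170)² = (338 + √170)²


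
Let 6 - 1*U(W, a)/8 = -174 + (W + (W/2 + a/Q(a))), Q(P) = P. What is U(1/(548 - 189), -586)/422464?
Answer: 128519/37916144 ≈ 0.0033896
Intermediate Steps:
U(W, a) = 1432 - 12*W (U(W, a) = 48 - 8*(-174 + (W + (W/2 + a/a))) = 48 - 8*(-174 + (W + (W*(½) + 1))) = 48 - 8*(-174 + (W + (W/2 + 1))) = 48 - 8*(-174 + (W + (1 + W/2))) = 48 - 8*(-174 + (1 + 3*W/2)) = 48 - 8*(-173 + 3*W/2) = 48 + (1384 - 12*W) = 1432 - 12*W)
U(1/(548 - 189), -586)/422464 = (1432 - 12/(548 - 189))/422464 = (1432 - 12/359)*(1/422464) = (514076/359)*(1/422464) = 128519/37916144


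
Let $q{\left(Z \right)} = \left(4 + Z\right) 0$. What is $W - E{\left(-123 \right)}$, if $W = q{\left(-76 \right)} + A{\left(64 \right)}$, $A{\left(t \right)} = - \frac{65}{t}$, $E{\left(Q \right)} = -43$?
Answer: $\frac{2687}{64} \approx 41.984$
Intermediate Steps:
$q{\left(Z \right)} = 0$
$W = - \frac{65}{64}$ ($W = 0 - \frac{65}{64} = - \frac{65}{64} \approx -1.0156$)
$W - E{\left(-123 \right)} = - \frac{65}{64} - -43 = - \frac{65}{64} + 43 = \frac{2687}{64}$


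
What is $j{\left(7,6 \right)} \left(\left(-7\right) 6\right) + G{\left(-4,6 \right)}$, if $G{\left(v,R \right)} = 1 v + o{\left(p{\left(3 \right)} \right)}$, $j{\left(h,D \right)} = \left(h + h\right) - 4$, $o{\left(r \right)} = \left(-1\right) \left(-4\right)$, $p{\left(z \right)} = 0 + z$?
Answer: $-420$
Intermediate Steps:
$p{\left(z \right)} = z$
$o{\left(r \right)} = 4$
$j{\left(h,D \right)} = -4 + 2 h$ ($j{\left(h,D \right)} = 2 h - 4 = -4 + 2 h$)
$G{\left(v,R \right)} = 4 + v$ ($G{\left(v,R \right)} = 1 v + 4 = v + 4 = 4 + v$)
$j{\left(7,6 \right)} \left(\left(-7\right) 6\right) + G{\left(-4,6 \right)} = \left(-4 + 2 \cdot 7\right) \left(\left(-7\right) 6\right) + \left(4 - 4\right) = \left(-4 + 14\right) \left(-42\right) + 0 = 10 \left(-42\right) + 0 = -420 + 0 = -420$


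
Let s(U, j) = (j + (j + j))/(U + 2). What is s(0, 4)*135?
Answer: 810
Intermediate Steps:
s(U, j) = 3*j/(2 + U) (s(U, j) = (j + 2*j)/(2 + U) = (3*j)/(2 + U) = 3*j/(2 + U))
s(0, 4)*135 = (3*4/(2 + 0))*135 = (3*4/2)*135 = (3*4*(½))*135 = 6*135 = 810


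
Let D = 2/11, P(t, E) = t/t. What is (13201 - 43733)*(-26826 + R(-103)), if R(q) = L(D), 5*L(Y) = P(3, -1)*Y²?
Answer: 495525994232/605 ≈ 8.1905e+8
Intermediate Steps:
P(t, E) = 1
D = 2/11 (D = 2*(1/11) = 2/11 ≈ 0.18182)
L(Y) = Y²/5 (L(Y) = (1*Y²)/5 = Y²/5)
R(q) = 4/605 (R(q) = (2/11)²/5 = (⅕)*(4/121) = 4/605)
(13201 - 43733)*(-26826 + R(-103)) = (13201 - 43733)*(-26826 + 4/605) = -30532*(-16229726/605) = 495525994232/605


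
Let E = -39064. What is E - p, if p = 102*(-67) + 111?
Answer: -32341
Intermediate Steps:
p = -6723 (p = -6834 + 111 = -6723)
E - p = -39064 - 1*(-6723) = -39064 + 6723 = -32341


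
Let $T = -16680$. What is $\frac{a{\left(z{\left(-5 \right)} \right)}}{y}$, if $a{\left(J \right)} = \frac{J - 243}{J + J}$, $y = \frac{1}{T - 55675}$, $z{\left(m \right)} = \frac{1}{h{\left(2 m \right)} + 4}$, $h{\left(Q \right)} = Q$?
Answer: $- \frac{105565945}{2} \approx -5.2783 \cdot 10^{7}$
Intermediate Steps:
$z{\left(m \right)} = \frac{1}{4 + 2 m}$ ($z{\left(m \right)} = \frac{1}{2 m + 4} = \frac{1}{4 + 2 m}$)
$y = - \frac{1}{72355}$ ($y = \frac{1}{-16680 - 55675} = \frac{1}{-72355} = - \frac{1}{72355} \approx -1.3821 \cdot 10^{-5}$)
$a{\left(J \right)} = \frac{-243 + J}{2 J}$
$\frac{a{\left(z{\left(-5 \right)} \right)}}{y} = \frac{\frac{1}{2} \frac{1}{\frac{1}{2} \frac{1}{2 - 5}} \left(-243 + \frac{1}{2 \left(2 - 5\right)}\right)}{- \frac{1}{72355}} = \frac{-243 + \frac{1}{2 \left(-3\right)}}{2 \frac{1}{2 \left(-3\right)}} \left(-72355\right) = \frac{-243 + \frac{1}{2} \left(- \frac{1}{3}\right)}{2 \cdot \frac{1}{2} \left(- \frac{1}{3}\right)} \left(-72355\right) = \frac{-243 - \frac{1}{6}}{2 \left(- \frac{1}{6}\right)} \left(-72355\right) = \frac{1}{2} \left(-6\right) \left(- \frac{1459}{6}\right) \left(-72355\right) = \frac{1459}{2} \left(-72355\right) = - \frac{105565945}{2}$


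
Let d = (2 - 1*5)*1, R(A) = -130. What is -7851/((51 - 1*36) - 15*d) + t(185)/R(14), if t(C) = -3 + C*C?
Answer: -20493/52 ≈ -394.10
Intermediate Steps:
d = -3 (d = (2 - 5)*1 = -3*1 = -3)
t(C) = -3 + C²
-7851/((51 - 1*36) - 15*d) + t(185)/R(14) = -7851/((51 - 1*36) - 15*(-3)) + (-3 + 185²)/(-130) = -7851/((51 - 36) + 45) + (-3 + 34225)*(-1/130) = -7851/(15 + 45) + 34222*(-1/130) = -7851/60 - 17111/65 = -7851*1/60 - 17111/65 = -2617/20 - 17111/65 = -20493/52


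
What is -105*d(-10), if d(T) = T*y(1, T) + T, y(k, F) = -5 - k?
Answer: -5250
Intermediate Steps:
d(T) = -5*T (d(T) = T*(-5 - 1*1) + T = T*(-5 - 1) + T = T*(-6) + T = -6*T + T = -5*T)
-105*d(-10) = -(-525)*(-10) = -105*50 = -5250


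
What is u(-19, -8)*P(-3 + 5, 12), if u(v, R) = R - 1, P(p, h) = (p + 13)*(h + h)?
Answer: -3240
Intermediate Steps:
P(p, h) = 2*h*(13 + p) (P(p, h) = (13 + p)*(2*h) = 2*h*(13 + p))
u(v, R) = -1 + R
u(-19, -8)*P(-3 + 5, 12) = (-1 - 8)*(2*12*(13 + (-3 + 5))) = -18*12*(13 + 2) = -18*12*15 = -9*360 = -3240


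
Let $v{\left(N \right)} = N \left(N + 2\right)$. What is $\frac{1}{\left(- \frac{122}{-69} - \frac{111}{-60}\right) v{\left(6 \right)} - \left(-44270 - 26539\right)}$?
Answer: $\frac{115}{8163007} \approx 1.4088 \cdot 10^{-5}$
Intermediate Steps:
$v{\left(N \right)} = N \left(2 + N\right)$
$\frac{1}{\left(- \frac{122}{-69} - \frac{111}{-60}\right) v{\left(6 \right)} - \left(-44270 - 26539\right)} = \frac{1}{\left(- \frac{122}{-69} - \frac{111}{-60}\right) 6 \left(2 + 6\right) - \left(-44270 - 26539\right)} = \frac{1}{\left(\left(-122\right) \left(- \frac{1}{69}\right) - - \frac{37}{20}\right) 6 \cdot 8 - -70809} = \frac{1}{\left(\frac{122}{69} + \frac{37}{20}\right) 48 + 70809} = \frac{1}{\frac{4993}{1380} \cdot 48 + 70809} = \frac{1}{\frac{19972}{115} + 70809} = \frac{1}{\frac{8163007}{115}} = \frac{115}{8163007}$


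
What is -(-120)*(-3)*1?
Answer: -360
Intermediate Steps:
-(-120)*(-3)*1 = -40*9*1 = -360*1 = -360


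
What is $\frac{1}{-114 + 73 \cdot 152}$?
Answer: $\frac{1}{10982} \approx 9.1058 \cdot 10^{-5}$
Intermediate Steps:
$\frac{1}{-114 + 73 \cdot 152} = \frac{1}{-114 + 11096} = \frac{1}{10982}$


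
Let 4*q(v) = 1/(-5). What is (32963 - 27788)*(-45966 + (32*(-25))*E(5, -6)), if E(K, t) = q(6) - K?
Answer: -216967050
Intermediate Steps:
q(v) = -1/20 (q(v) = (¼)/(-5) = (¼)*(-⅕) = -1/20)
E(K, t) = -1/20 - K
(32963 - 27788)*(-45966 + (32*(-25))*E(5, -6)) = (32963 - 27788)*(-45966 + (32*(-25))*(-1/20 - 1*5)) = 5175*(-45966 - 800*(-1/20 - 5)) = 5175*(-45966 - 800*(-101/20)) = 5175*(-45966 + 4040) = 5175*(-41926) = -216967050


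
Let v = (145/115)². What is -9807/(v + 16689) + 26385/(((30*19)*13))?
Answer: 3241988329/1090421267 ≈ 2.9732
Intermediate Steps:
v = 841/529 (v = (145*(1/115))² = (29/23)² = 841/529 ≈ 1.5898)
-9807/(v + 16689) + 26385/(((30*19)*13)) = -9807/(841/529 + 16689) + 26385/(((30*19)*13)) = -9807/8829322/529 + 26385/((570*13)) = -9807*529/8829322 + 26385/7410 = -5187903/8829322 + 26385*(1/7410) = -5187903/8829322 + 1759/494 = 3241988329/1090421267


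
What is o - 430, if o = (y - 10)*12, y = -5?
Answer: -610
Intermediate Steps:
o = -180 (o = (-5 - 10)*12 = -15*12 = -180)
o - 430 = -180 - 430 = -610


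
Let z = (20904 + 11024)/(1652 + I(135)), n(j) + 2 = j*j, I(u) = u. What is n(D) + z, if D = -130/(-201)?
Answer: 1175730254/72196587 ≈ 16.285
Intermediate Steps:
D = 130/201 (D = -130*(-1/201) = 130/201 ≈ 0.64677)
n(j) = -2 + j² (n(j) = -2 + j*j = -2 + j²)
z = 31928/1787 (z = (20904 + 11024)/(1652 + 135) = 31928/1787 ≈ 17.867)
n(D) + z = (-2 + (130/201)²) + 31928/1787 = (-2 + 16900/40401) + 31928/1787 = -63902/40401 + 31928/1787 = 1175730254/72196587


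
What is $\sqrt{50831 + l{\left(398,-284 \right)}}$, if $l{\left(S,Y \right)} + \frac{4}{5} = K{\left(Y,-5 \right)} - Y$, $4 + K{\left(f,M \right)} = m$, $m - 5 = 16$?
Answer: $\frac{2 \sqrt{319570}}{5} \approx 226.12$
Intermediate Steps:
$m = 21$ ($m = 5 + 16 = 21$)
$K{\left(f,M \right)} = 17$ ($K{\left(f,M \right)} = -4 + 21 = 17$)
$l{\left(S,Y \right)} = \frac{81}{5} - Y$ ($l{\left(S,Y \right)} = - \frac{4}{5} - \left(-17 + Y\right) = \frac{81}{5} - Y$)
$\sqrt{50831 + l{\left(398,-284 \right)}} = \sqrt{50831 + \left(\frac{81}{5} - -284\right)} = \sqrt{50831 + \left(\frac{81}{5} + 284\right)} = \sqrt{50831 + \frac{1501}{5}} = \sqrt{\frac{255656}{5}} = \frac{2 \sqrt{319570}}{5}$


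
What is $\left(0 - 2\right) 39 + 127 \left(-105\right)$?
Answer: $-13413$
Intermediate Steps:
$\left(0 - 2\right) 39 + 127 \left(-105\right) = \left(0 - 2\right) 39 - 13335 = \left(-2\right) 39 - 13335 = -78 - 13335 = -13413$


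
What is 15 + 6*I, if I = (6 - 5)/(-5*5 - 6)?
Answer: 459/31 ≈ 14.806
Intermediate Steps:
I = -1/31 (I = 1/(-25 - 6) = 1/(-31) = 1*(-1/31) = -1/31 ≈ -0.032258)
15 + 6*I = 15 + 6*(-1/31) = 15 - 6/31 = 459/31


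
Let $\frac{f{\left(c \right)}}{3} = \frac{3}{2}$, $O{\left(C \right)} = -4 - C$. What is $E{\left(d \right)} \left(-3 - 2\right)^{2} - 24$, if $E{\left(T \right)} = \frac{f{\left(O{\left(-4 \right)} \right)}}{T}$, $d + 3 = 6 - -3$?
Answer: $- \frac{21}{4} \approx -5.25$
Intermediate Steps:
$d = 6$ ($d = -3 + \left(6 - -3\right) = -3 + \left(6 + 3\right) = -3 + 9 = 6$)
$f{\left(c \right)} = \frac{9}{2}$ ($f{\left(c \right)} = 3 \cdot \frac{3}{2} = \frac{9}{2}$)
$E{\left(T \right)} = \frac{9}{2 T}$
$E{\left(d \right)} \left(-3 - 2\right)^{2} - 24 = \frac{9}{2 \cdot 6} \left(-3 - 2\right)^{2} - 24 = \frac{9}{2} \cdot \frac{1}{6} \left(-5\right)^{2} - 24 = \frac{3}{4} \cdot 25 - 24 = \frac{75}{4} - 24 = - \frac{21}{4}$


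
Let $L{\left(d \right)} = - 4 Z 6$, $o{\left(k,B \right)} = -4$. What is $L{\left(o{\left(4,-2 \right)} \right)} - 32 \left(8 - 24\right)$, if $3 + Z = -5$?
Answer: $704$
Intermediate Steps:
$Z = -8$ ($Z = -3 - 5 = -8$)
$L{\left(d \right)} = 192$ ($L{\left(d \right)} = \left(-4\right) \left(-8\right) 6 = 32 \cdot 6 = 192$)
$L{\left(o{\left(4,-2 \right)} \right)} - 32 \left(8 - 24\right) = 192 - 32 \left(8 - 24\right) = 192 - -512 = 192 + 512 = 704$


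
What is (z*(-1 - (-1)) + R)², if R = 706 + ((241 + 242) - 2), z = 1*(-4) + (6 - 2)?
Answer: 1408969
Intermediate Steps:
z = 0 (z = -4 + 4 = 0)
R = 1187 (R = 706 + (483 - 2) = 706 + 481 = 1187)
(z*(-1 - (-1)) + R)² = (0*(-1 - (-1)) + 1187)² = (0*(-1 - 1*(-1)) + 1187)² = (0*(-1 + 1) + 1187)² = (0*0 + 1187)² = (0 + 1187)² = 1187² = 1408969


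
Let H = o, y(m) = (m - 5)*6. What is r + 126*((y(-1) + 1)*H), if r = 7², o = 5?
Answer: -22001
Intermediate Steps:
y(m) = -30 + 6*m (y(m) = (-5 + m)*6 = -30 + 6*m)
r = 49
H = 5
r + 126*((y(-1) + 1)*H) = 49 + 126*(((-30 + 6*(-1)) + 1)*5) = 49 + 126*(((-30 - 6) + 1)*5) = 49 + 126*((-36 + 1)*5) = 49 + 126*(-35*5) = 49 + 126*(-175) = 49 - 22050 = -22001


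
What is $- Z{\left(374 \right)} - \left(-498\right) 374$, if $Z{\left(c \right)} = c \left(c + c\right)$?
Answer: $-93500$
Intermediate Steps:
$Z{\left(c \right)} = 2 c^{2}$ ($Z{\left(c \right)} = c 2 c = 2 c^{2}$)
$- Z{\left(374 \right)} - \left(-498\right) 374 = - 2 \cdot 374^{2} - \left(-498\right) 374 = - 2 \cdot 139876 - -186252 = \left(-1\right) 279752 + 186252 = -279752 + 186252 = -93500$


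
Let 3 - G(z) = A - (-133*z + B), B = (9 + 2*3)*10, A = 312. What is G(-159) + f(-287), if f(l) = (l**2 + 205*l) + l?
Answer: 44235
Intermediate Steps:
f(l) = l**2 + 206*l
B = 150 (B = (9 + 6)*10 = 15*10 = 150)
G(z) = -159 - 133*z (G(z) = 3 - (312 - (-133*z + 150)) = 3 - (312 - (150 - 133*z)) = 3 - (312 + (-150 + 133*z)) = 3 - (162 + 133*z) = 3 + (-162 - 133*z) = -159 - 133*z)
G(-159) + f(-287) = (-159 - 133*(-159)) - 287*(206 - 287) = (-159 + 21147) - 287*(-81) = 20988 + 23247 = 44235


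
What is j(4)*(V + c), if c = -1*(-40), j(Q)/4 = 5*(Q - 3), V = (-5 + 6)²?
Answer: 820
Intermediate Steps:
V = 1 (V = 1² = 1)
j(Q) = -60 + 20*Q (j(Q) = 4*(5*(Q - 3)) = 4*(5*(-3 + Q)) = 4*(-15 + 5*Q) = -60 + 20*Q)
c = 40
j(4)*(V + c) = (-60 + 20*4)*(1 + 40) = (-60 + 80)*41 = 20*41 = 820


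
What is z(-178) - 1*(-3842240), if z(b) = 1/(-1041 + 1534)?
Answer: 1894224321/493 ≈ 3.8422e+6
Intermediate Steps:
z(b) = 1/493
z(-178) - 1*(-3842240) = 1/493 - 1*(-3842240) = 1/493 + 3842240 = 1894224321/493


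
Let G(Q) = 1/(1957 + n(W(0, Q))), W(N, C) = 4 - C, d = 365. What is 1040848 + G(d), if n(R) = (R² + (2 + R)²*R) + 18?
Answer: 48288836695759/46393745 ≈ 1.0408e+6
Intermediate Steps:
n(R) = 18 + R² + R*(2 + R)² (n(R) = (R² + R*(2 + R)²) + 18 = 18 + R² + R*(2 + R)²)
G(Q) = 1/(1975 + (4 - Q)² + (6 - Q)²*(4 - Q)) (G(Q) = 1/(1957 + (18 + (4 - Q)² + (4 - Q)*(2 + (4 - Q))²)) = 1/(1957 + (18 + (4 - Q)² + (4 - Q)*(6 - Q)²)) = 1/(1957 + (18 + (4 - Q)² + (6 - Q)²*(4 - Q))) = 1/(1975 + (4 - Q)² + (6 - Q)²*(4 - Q)))
1040848 + G(d) = 1040848 + 1/(1975 + (-4 + 365)² - (-6 + 365)²*(-4 + 365)) = 1040848 + 1/(1975 + 361² - 1*359²*361) = 1040848 + 1/(1975 + 130321 - 1*128881*361) = 1040848 + 1/(1975 + 130321 - 46526041) = 1040848 + 1/(-46393745) = 1040848 - 1/46393745 = 48288836695759/46393745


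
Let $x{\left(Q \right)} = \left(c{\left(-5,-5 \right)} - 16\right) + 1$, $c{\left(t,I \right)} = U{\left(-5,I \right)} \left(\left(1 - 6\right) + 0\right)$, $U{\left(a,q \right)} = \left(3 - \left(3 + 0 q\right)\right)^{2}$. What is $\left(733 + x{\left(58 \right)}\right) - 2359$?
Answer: $-1641$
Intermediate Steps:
$U{\left(a,q \right)} = 0$ ($U{\left(a,q \right)} = \left(3 + \left(0 - 3\right)\right)^{2} = \left(3 - 3\right)^{2} = 0^{2} = 0$)
$c{\left(t,I \right)} = 0$ ($c{\left(t,I \right)} = 0 \left(\left(1 - 6\right) + 0\right) = 0 \left(-5 + 0\right) = 0 \left(-5\right) = 0$)
$x{\left(Q \right)} = -15$ ($x{\left(Q \right)} = \left(0 - 16\right) + 1 = -16 + 1 = -15$)
$\left(733 + x{\left(58 \right)}\right) - 2359 = \left(733 - 15\right) - 2359 = 718 - 2359 = -1641$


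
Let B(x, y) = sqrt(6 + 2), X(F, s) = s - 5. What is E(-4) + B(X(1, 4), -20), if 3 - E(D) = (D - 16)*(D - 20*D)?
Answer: 1523 + 2*sqrt(2) ≈ 1525.8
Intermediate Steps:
X(F, s) = -5 + s
E(D) = 3 + 19*D*(-16 + D) (E(D) = 3 - (D - 16)*(D - 20*D) = 3 - (-16 + D)*(-19*D) = 3 - (-19)*D*(-16 + D) = 3 + 19*D*(-16 + D))
B(x, y) = 2*sqrt(2) (B(x, y) = sqrt(8) = 2*sqrt(2))
E(-4) + B(X(1, 4), -20) = (3 - 304*(-4) + 19*(-4)**2) + 2*sqrt(2) = (3 + 1216 + 19*16) + 2*sqrt(2) = (3 + 1216 + 304) + 2*sqrt(2) = 1523 + 2*sqrt(2)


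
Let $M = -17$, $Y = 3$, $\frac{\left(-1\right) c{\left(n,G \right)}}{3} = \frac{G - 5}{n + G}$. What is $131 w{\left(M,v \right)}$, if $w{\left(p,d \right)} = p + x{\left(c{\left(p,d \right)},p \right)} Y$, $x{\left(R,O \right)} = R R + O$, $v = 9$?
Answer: $- \frac{32095}{4} \approx -8023.8$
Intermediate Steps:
$c{\left(n,G \right)} = - \frac{3 \left(-5 + G\right)}{G + n}$ ($c{\left(n,G \right)} = - 3 \frac{G - 5}{n + G} = - 3 \frac{-5 + G}{G + n} = - \frac{3 \left(-5 + G\right)}{G + n}$)
$x{\left(R,O \right)} = O + R^{2}$ ($x{\left(R,O \right)} = R^{2} + O = O + R^{2}$)
$w{\left(p,d \right)} = 4 p + \frac{27 \left(5 - d\right)^{2}}{\left(d + p\right)^{2}}$ ($w{\left(p,d \right)} = p + \left(p + \left(\frac{3 \left(5 - d\right)}{d + p}\right)^{2}\right) 3 = p + \left(p + \frac{9 \left(5 - d\right)^{2}}{\left(d + p\right)^{2}}\right) 3 = p + \left(3 p + \frac{27 \left(5 - d\right)^{2}}{\left(d + p\right)^{2}}\right) = 4 p + \frac{27 \left(5 - d\right)^{2}}{\left(d + p\right)^{2}}$)
$131 w{\left(M,v \right)} = 131 \left(4 \left(-17\right) + \frac{27 \left(-5 + 9\right)^{2}}{\left(9 - 17\right)^{2}}\right) = 131 \left(-68 + \frac{27 \cdot 4^{2}}{64}\right) = 131 \left(-68 + 27 \cdot 16 \cdot \frac{1}{64}\right) = 131 \left(-68 + \frac{27}{4}\right) = 131 \left(- \frac{245}{4}\right) = - \frac{32095}{4}$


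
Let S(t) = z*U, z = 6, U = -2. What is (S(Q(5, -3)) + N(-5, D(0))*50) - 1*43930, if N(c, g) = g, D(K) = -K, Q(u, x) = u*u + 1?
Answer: -43942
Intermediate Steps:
Q(u, x) = 1 + u² (Q(u, x) = u² + 1 = 1 + u²)
S(t) = -12 (S(t) = 6*(-2) = -12)
(S(Q(5, -3)) + N(-5, D(0))*50) - 1*43930 = (-12 - 1*0*50) - 1*43930 = (-12 + 0*50) - 43930 = (-12 + 0) - 43930 = -12 - 43930 = -43942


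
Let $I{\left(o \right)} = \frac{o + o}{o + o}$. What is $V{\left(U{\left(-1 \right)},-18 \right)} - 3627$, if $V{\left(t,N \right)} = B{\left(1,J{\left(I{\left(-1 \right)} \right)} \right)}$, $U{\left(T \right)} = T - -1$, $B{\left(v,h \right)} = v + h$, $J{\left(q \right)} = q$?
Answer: $-3625$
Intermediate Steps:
$I{\left(o \right)} = 1$ ($I{\left(o \right)} = \frac{2 o}{2 o} = 2 o \frac{1}{2 o} = 1$)
$B{\left(v,h \right)} = h + v$
$U{\left(T \right)} = 1 + T$ ($U{\left(T \right)} = T + 1 = 1 + T$)
$V{\left(t,N \right)} = 2$ ($V{\left(t,N \right)} = 1 + 1 = 2$)
$V{\left(U{\left(-1 \right)},-18 \right)} - 3627 = 2 - 3627 = -3625$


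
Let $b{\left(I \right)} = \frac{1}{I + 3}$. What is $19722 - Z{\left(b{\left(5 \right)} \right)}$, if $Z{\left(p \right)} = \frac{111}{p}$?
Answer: $18834$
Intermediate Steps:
$b{\left(I \right)} = \frac{1}{3 + I}$
$19722 - Z{\left(b{\left(5 \right)} \right)} = 19722 - \frac{111}{\frac{1}{3 + 5}} = 19722 - \frac{111}{\frac{1}{8}} = 19722 - 111 \frac{1}{\frac{1}{8}} = 19722 - 111 \cdot 8 = 19722 - 888 = 18834$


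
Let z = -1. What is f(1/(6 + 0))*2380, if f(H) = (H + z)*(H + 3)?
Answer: -56525/9 ≈ -6280.6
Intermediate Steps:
f(H) = (-1 + H)*(3 + H) (f(H) = (H - 1)*(H + 3) = (-1 + H)*(3 + H))
f(1/(6 + 0))*2380 = (-3 + (1/(6 + 0))² + 2/(6 + 0))*2380 = (-3 + (1/6)² + 2/6)*2380 = (-3 + (⅙)² + 2*(⅙))*2380 = (-3 + 1/36 + ⅓)*2380 = -95/36*2380 = -56525/9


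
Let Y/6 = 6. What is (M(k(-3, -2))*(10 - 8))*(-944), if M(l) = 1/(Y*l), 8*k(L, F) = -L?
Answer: -3776/27 ≈ -139.85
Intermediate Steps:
Y = 36 (Y = 6*6 = 36)
k(L, F) = -L/8 (k(L, F) = (-L)/8 = -L/8)
M(l) = 1/(36*l)
(M(k(-3, -2))*(10 - 8))*(-944) = ((1/(36*((-⅛*(-3)))))*(10 - 8))*(-944) = ((1/(36*(3/8)))*2)*(-944) = (((1/36)*(8/3))*2)*(-944) = ((2/27)*2)*(-944) = (4/27)*(-944) = -3776/27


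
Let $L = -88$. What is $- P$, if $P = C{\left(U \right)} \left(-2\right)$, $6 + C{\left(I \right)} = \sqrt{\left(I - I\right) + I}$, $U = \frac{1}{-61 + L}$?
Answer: $-12 + \frac{2 i \sqrt{149}}{149} \approx -12.0 + 0.16385 i$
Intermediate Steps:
$U = - \frac{1}{149}$ ($U = \frac{1}{-61 - 88} = \frac{1}{-149} = - \frac{1}{149} \approx -0.0067114$)
$C{\left(I \right)} = -6 + \sqrt{I}$ ($C{\left(I \right)} = -6 + \sqrt{\left(I - I\right) + I} = -6 + \sqrt{0 + I} = -6 + \sqrt{I}$)
$P = 12 - \frac{2 i \sqrt{149}}{149}$ ($P = \left(-6 + \sqrt{- \frac{1}{149}}\right) \left(-2\right) = \left(-6 + \frac{i \sqrt{149}}{149}\right) \left(-2\right) = 12 - \frac{2 i \sqrt{149}}{149} \approx 12.0 - 0.16385 i$)
$- P = - (12 - \frac{2 i \sqrt{149}}{149}) = -12 + \frac{2 i \sqrt{149}}{149}$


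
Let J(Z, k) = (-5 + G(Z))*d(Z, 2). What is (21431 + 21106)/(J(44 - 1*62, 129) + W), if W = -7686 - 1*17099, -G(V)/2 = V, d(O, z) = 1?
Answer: -42537/24754 ≈ -1.7184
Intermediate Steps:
G(V) = -2*V
J(Z, k) = -5 - 2*Z (J(Z, k) = (-5 - 2*Z)*1 = -5 - 2*Z)
W = -24785 (W = -7686 - 17099 = -24785)
(21431 + 21106)/(J(44 - 1*62, 129) + W) = (21431 + 21106)/((-5 - 2*(44 - 1*62)) - 24785) = 42537/((-5 - 2*(44 - 62)) - 24785) = 42537/((-5 - 2*(-18)) - 24785) = 42537/((-5 + 36) - 24785) = 42537/(31 - 24785) = 42537/(-24754) = 42537*(-1/24754) = -42537/24754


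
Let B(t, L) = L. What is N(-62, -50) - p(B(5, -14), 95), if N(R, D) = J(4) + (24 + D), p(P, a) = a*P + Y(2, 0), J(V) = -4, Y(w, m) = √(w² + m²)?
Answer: 1298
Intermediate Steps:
Y(w, m) = √(m² + w²)
p(P, a) = 2 + P*a (p(P, a) = a*P + √(0² + 2²) = P*a + √(0 + 4) = P*a + √4 = P*a + 2 = 2 + P*a)
N(R, D) = 20 + D (N(R, D) = -4 + (24 + D) = 20 + D)
N(-62, -50) - p(B(5, -14), 95) = (20 - 50) - (2 - 14*95) = -30 - (2 - 1330) = -30 - 1*(-1328) = -30 + 1328 = 1298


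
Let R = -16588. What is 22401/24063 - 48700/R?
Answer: 9893948/2558699 ≈ 3.8668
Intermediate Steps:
22401/24063 - 48700/R = 22401/24063 - 48700/(-16588) = 22401*(1/24063) - 48700*(-1/16588) = 7467/8021 + 12175/4147 = 9893948/2558699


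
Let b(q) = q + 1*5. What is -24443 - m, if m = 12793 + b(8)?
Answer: -37249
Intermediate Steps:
b(q) = 5 + q (b(q) = q + 5 = 5 + q)
m = 12806 (m = 12793 + (5 + 8) = 12793 + 13 = 12806)
-24443 - m = -24443 - 1*12806 = -24443 - 12806 = -37249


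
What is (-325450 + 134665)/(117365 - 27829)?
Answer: -190785/89536 ≈ -2.1308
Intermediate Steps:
(-325450 + 134665)/(117365 - 27829) = -190785/89536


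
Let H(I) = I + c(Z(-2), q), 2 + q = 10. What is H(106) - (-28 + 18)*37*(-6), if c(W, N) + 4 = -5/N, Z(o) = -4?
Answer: -16949/8 ≈ -2118.6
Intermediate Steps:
q = 8 (q = -2 + 10 = 8)
c(W, N) = -4 - 5/N
H(I) = -37/8 + I (H(I) = I + (-4 - 5/8) = I - 37/8 = -37/8 + I)
H(106) - (-28 + 18)*37*(-6) = (-37/8 + 106) - (-28 + 18)*37*(-6) = 811/8 - (-10*37)*(-6) = 811/8 - (-370)*(-6) = 811/8 - 1*2220 = 811/8 - 2220 = -16949/8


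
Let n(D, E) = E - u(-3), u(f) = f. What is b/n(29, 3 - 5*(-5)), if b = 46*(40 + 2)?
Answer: 1932/31 ≈ 62.323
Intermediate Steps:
n(D, E) = 3 + E (n(D, E) = E - 1*(-3) = E + 3 = 3 + E)
b = 1932 (b = 46*42 = 1932)
b/n(29, 3 - 5*(-5)) = 1932/(3 + (3 - 5*(-5))) = 1932/(3 + (3 + 25)) = 1932/(3 + 28) = 1932/31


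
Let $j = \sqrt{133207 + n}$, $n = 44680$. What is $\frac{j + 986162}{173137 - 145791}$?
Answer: $\frac{493081}{13673} + \frac{\sqrt{177887}}{27346} \approx 36.078$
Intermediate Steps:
$j = \sqrt{177887}$ ($j = \sqrt{133207 + 44680} = \sqrt{177887} \approx 421.77$)
$\frac{j + 986162}{173137 - 145791} = \frac{\sqrt{177887} + 986162}{173137 - 145791} = \frac{986162 + \sqrt{177887}}{27346} = \left(986162 + \sqrt{177887}\right) \frac{1}{27346} = \frac{493081}{13673} + \frac{\sqrt{177887}}{27346}$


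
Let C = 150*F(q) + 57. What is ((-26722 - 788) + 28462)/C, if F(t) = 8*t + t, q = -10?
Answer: -952/13443 ≈ -0.070817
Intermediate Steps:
F(t) = 9*t
C = -13443 (C = 150*(9*(-10)) + 57 = 150*(-90) + 57 = -13500 + 57 = -13443)
((-26722 - 788) + 28462)/C = ((-26722 - 788) + 28462)/(-13443) = (-27510 + 28462)*(-1/13443) = 952*(-1/13443) = -952/13443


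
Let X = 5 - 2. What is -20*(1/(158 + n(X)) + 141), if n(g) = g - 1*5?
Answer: -109985/39 ≈ -2820.1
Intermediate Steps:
X = 3
n(g) = -5 + g (n(g) = g - 5 = -5 + g)
-20*(1/(158 + n(X)) + 141) = -20*(1/(158 + (-5 + 3)) + 141) = -20*(1/(158 - 2) + 141) = -20*(1/156 + 141) = -20*21997/156 = -109985/39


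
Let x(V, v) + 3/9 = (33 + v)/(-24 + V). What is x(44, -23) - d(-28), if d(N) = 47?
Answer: -281/6 ≈ -46.833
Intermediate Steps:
x(V, v) = -⅓ + (33 + v)/(-24 + V)
x(44, -23) - d(-28) = (41 - 23 - ⅓*44)/(-24 + 44) - 1*47 = (41 - 23 - 44/3)/20 - 47 = (1/20)*(10/3) - 47 = ⅙ - 47 = -281/6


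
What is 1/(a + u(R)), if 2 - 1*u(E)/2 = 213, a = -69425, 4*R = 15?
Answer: -1/69847 ≈ -1.4317e-5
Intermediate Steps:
R = 15/4 (R = (¼)*15 = 15/4 ≈ 3.7500)
u(E) = -422 (u(E) = 4 - 2*213 = 4 - 426 = -422)
1/(a + u(R)) = 1/(-69425 - 422) = 1/(-69847) = -1/69847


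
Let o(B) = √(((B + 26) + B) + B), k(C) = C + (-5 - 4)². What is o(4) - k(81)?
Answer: -162 + √38 ≈ -155.84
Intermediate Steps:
k(C) = 81 + C (k(C) = C + (-9)² = C + 81 = 81 + C)
o(B) = √(26 + 3*B) (o(B) = √(((26 + B) + B) + B) = √((26 + 2*B) + B) = √(26 + 3*B))
o(4) - k(81) = √(26 + 3*4) - (81 + 81) = √(26 + 12) - 1*162 = √38 - 162 = -162 + √38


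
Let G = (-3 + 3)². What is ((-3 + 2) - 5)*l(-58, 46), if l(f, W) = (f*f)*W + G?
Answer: -928464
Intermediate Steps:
G = 0 (G = 0² = 0)
l(f, W) = W*f² (l(f, W) = (f*f)*W + 0 = f²*W + 0 = W*f² + 0 = W*f²)
((-3 + 2) - 5)*l(-58, 46) = ((-3 + 2) - 5)*(46*(-58)²) = (-1 - 5)*(46*3364) = -6*154744 = -928464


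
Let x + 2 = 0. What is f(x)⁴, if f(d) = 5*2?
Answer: 10000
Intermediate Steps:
x = -2 (x = -2 + 0 = -2)
f(d) = 10
f(x)⁴ = 10⁴ = 10000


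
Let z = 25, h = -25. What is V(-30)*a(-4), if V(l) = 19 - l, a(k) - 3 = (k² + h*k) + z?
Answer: 7056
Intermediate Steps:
a(k) = 28 + k² - 25*k (a(k) = 3 + ((k² - 25*k) + 25) = 3 + (25 + k² - 25*k) = 28 + k² - 25*k)
V(-30)*a(-4) = (19 - 1*(-30))*(28 + (-4)² - 25*(-4)) = (19 + 30)*(28 + 16 + 100) = 49*144 = 7056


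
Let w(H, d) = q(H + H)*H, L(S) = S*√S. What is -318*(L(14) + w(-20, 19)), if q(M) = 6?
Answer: 38160 - 4452*√14 ≈ 21502.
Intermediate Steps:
L(S) = S^(3/2)
w(H, d) = 6*H
-318*(L(14) + w(-20, 19)) = -318*(14^(3/2) + 6*(-20)) = -318*(14*√14 - 120) = -318*(-120 + 14*√14) = 38160 - 4452*√14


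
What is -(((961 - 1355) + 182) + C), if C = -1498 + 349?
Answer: 1361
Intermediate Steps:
C = -1149
-(((961 - 1355) + 182) + C) = -(((961 - 1355) + 182) - 1149) = -((-394 + 182) - 1149) = -(-212 - 1149) = -1*(-1361) = 1361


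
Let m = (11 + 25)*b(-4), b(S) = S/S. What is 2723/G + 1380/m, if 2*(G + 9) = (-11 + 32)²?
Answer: 21661/423 ≈ 51.208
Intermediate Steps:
G = 423/2 (G = -9 + (-11 + 32)²/2 = -9 + (½)*21² = -9 + (½)*441 = -9 + 441/2 = 423/2 ≈ 211.50)
b(S) = 1
m = 36 (m = (11 + 25)*1 = 36*1 = 36)
2723/G + 1380/m = 2723/(423/2) + 1380/36 = 2723*(2/423) + 1380*(1/36) = 5446/423 + 115/3 = 21661/423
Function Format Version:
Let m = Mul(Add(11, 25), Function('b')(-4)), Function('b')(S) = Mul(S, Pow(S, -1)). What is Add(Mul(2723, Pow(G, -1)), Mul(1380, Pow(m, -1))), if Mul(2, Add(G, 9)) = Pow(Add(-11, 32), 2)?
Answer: Rational(21661, 423) ≈ 51.208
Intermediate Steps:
G = Rational(423, 2) (G = Add(-9, Mul(Rational(1, 2), Pow(Add(-11, 32), 2))) = Add(-9, Mul(Rational(1, 2), Pow(21, 2))) = Add(-9, Mul(Rational(1, 2), 441)) = Add(-9, Rational(441, 2)) = Rational(423, 2) ≈ 211.50)
Function('b')(S) = 1
m = 36 (m = Mul(Add(11, 25), 1) = Mul(36, 1) = 36)
Add(Mul(2723, Pow(G, -1)), Mul(1380, Pow(m, -1))) = Add(Mul(2723, Pow(Rational(423, 2), -1)), Mul(1380, Pow(36, -1))) = Add(Mul(2723, Rational(2, 423)), Mul(1380, Rational(1, 36))) = Add(Rational(5446, 423), Rational(115, 3)) = Rational(21661, 423)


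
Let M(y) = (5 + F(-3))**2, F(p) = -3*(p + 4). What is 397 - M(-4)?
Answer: 393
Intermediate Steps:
F(p) = -12 - 3*p (F(p) = -3*(4 + p) = -12 - 3*p)
M(y) = 4 (M(y) = (5 + (-12 - 3*(-3)))**2 = (5 + (-12 + 9))**2 = (5 - 3)**2 = 2**2 = 4)
397 - M(-4) = 397 - 1*4 = 397 - 4 = 393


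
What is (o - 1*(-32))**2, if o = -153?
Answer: 14641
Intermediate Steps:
(o - 1*(-32))**2 = (-153 - 1*(-32))**2 = (-153 + 32)**2 = (-121)**2 = 14641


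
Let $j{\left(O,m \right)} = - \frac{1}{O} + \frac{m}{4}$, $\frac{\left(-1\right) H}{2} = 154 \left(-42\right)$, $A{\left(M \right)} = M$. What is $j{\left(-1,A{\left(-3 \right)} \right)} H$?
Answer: $3234$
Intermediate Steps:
$H = 12936$ ($H = - 2 \cdot 154 \left(-42\right) = \left(-2\right) \left(-6468\right) = 12936$)
$j{\left(O,m \right)} = - \frac{1}{O} + \frac{m}{4}$ ($j{\left(O,m \right)} = - \frac{1}{O} + m \frac{1}{4} = - \frac{1}{O} + \frac{m}{4}$)
$j{\left(-1,A{\left(-3 \right)} \right)} H = \left(- \frac{1}{-1} + \frac{1}{4} \left(-3\right)\right) 12936 = \left(\left(-1\right) \left(-1\right) - \frac{3}{4}\right) 12936 = \left(1 - \frac{3}{4}\right) 12936 = \frac{1}{4} \cdot 12936 = 3234$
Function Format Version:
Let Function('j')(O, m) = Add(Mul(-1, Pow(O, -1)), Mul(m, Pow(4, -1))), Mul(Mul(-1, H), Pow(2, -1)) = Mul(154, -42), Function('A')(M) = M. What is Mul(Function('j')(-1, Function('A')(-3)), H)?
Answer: 3234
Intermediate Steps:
H = 12936 (H = Mul(-2, Mul(154, -42)) = Mul(-2, -6468) = 12936)
Function('j')(O, m) = Add(Mul(-1, Pow(O, -1)), Mul(Rational(1, 4), m)) (Function('j')(O, m) = Add(Mul(-1, Pow(O, -1)), Mul(m, Rational(1, 4))) = Add(Mul(-1, Pow(O, -1)), Mul(Rational(1, 4), m)))
Mul(Function('j')(-1, Function('A')(-3)), H) = Mul(Add(Mul(-1, Pow(-1, -1)), Mul(Rational(1, 4), -3)), 12936) = Mul(Add(Mul(-1, -1), Rational(-3, 4)), 12936) = Mul(Add(1, Rational(-3, 4)), 12936) = Mul(Rational(1, 4), 12936) = 3234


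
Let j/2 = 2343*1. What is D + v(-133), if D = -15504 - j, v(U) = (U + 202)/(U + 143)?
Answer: -201831/10 ≈ -20183.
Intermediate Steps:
v(U) = (202 + U)/(143 + U)
j = 4686 (j = 2*(2343*1) = 2*2343 = 4686)
D = -20190 (D = -15504 - 1*4686 = -15504 - 4686 = -20190)
D + v(-133) = -20190 + (202 - 133)/(143 - 133) = -20190 + 69/10 = -201831/10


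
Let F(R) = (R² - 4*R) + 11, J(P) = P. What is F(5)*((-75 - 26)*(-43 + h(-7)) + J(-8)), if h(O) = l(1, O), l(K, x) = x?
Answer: 80672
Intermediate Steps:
h(O) = O
F(R) = 11 + R² - 4*R
F(5)*((-75 - 26)*(-43 + h(-7)) + J(-8)) = (11 + 5² - 4*5)*((-75 - 26)*(-43 - 7) - 8) = (11 + 25 - 20)*(-101*(-50) - 8) = 16*(5050 - 8) = 16*5042 = 80672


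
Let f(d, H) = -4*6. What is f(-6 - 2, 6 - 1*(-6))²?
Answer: 576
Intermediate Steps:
f(d, H) = -24
f(-6 - 2, 6 - 1*(-6))² = (-24)² = 576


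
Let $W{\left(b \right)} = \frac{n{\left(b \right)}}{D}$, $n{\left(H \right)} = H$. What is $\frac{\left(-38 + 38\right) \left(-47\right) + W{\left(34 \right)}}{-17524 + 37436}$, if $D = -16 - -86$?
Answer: $\frac{17}{696920} \approx 2.4393 \cdot 10^{-5}$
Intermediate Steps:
$D = 70$ ($D = -16 + 86 = 70$)
$W{\left(b \right)} = \frac{b}{70}$
$\frac{\left(-38 + 38\right) \left(-47\right) + W{\left(34 \right)}}{-17524 + 37436} = \frac{\left(-38 + 38\right) \left(-47\right) + \frac{1}{70} \cdot 34}{-17524 + 37436} = \frac{0 \left(-47\right) + \frac{17}{35}}{19912} = \left(0 + \frac{17}{35}\right) \frac{1}{19912} = \frac{17}{35} \cdot \frac{1}{19912} = \frac{17}{696920}$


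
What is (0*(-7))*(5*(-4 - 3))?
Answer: 0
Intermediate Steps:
(0*(-7))*(5*(-4 - 3)) = 0*(5*(-7)) = 0*(-35) = 0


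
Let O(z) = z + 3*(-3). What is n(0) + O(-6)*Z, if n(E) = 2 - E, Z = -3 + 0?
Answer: 47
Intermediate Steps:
Z = -3
O(z) = -9 + z (O(z) = z - 9 = -9 + z)
n(0) + O(-6)*Z = (2 - 1*0) + (-9 - 6)*(-3) = (2 + 0) - 15*(-3) = 2 + 45 = 47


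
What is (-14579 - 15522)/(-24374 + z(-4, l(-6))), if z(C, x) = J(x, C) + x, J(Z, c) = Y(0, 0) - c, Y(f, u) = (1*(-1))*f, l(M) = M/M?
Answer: 30101/24369 ≈ 1.2352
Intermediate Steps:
l(M) = 1
Y(f, u) = -f
J(Z, c) = -c (J(Z, c) = -1*0 - c = 0 - c = -c)
z(C, x) = x - C (z(C, x) = -C + x = x - C)
(-14579 - 15522)/(-24374 + z(-4, l(-6))) = (-14579 - 15522)/(-24374 + (1 - 1*(-4))) = -30101/(-24374 + (1 + 4)) = -30101/(-24374 + 5) = -30101/(-24369) = -30101*(-1/24369) = 30101/24369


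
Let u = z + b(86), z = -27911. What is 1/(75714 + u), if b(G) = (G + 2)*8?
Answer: 1/48507 ≈ 2.0616e-5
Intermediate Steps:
b(G) = 16 + 8*G (b(G) = (2 + G)*8 = 16 + 8*G)
u = -27207 (u = -27911 + (16 + 8*86) = -27911 + (16 + 688) = -27911 + 704 = -27207)
1/(75714 + u) = 1/(75714 - 27207) = 1/48507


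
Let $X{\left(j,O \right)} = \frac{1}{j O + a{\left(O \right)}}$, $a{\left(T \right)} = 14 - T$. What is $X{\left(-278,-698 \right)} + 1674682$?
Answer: $\frac{326154367593}{194756} \approx 1.6747 \cdot 10^{6}$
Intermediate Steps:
$X{\left(j,O \right)} = \frac{1}{14 - O + O j}$ ($X{\left(j,O \right)} = \frac{1}{j O - \left(-14 + O\right)} = \frac{1}{O j - \left(-14 + O\right)} = \frac{1}{14 - O + O j}$)
$X{\left(-278,-698 \right)} + 1674682 = \frac{1}{14 - -698 - -194044} + 1674682 = \frac{1}{14 + 698 + 194044} + 1674682 = \frac{1}{194756} + 1674682 = \frac{326154367593}{194756}$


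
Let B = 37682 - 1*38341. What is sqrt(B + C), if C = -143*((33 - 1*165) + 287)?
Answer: 6*I*sqrt(634) ≈ 151.08*I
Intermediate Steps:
B = -659 (B = 37682 - 38341 = -659)
C = -22165 (C = -143*((33 - 165) + 287) = -143*(-132 + 287) = -143*155 = -22165)
sqrt(B + C) = sqrt(-659 - 22165) = sqrt(-22824) = 6*I*sqrt(634)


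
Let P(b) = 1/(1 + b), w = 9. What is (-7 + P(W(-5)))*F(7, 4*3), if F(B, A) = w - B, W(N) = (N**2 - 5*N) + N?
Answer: -321/23 ≈ -13.957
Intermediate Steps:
W(N) = N**2 - 4*N
F(B, A) = 9 - B
(-7 + P(W(-5)))*F(7, 4*3) = (-7 + 1/(1 - 5*(-4 - 5)))*(9 - 1*7) = (-7 + 1/(1 - 5*(-9)))*(9 - 7) = (-7 + 1/(1 + 45))*2 = (-7 + 1/46)*2 = -321/46*2 = -321/23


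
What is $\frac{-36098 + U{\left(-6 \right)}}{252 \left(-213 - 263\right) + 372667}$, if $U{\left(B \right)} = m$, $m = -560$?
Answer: $- \frac{36658}{252715} \approx -0.14506$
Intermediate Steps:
$U{\left(B \right)} = -560$
$\frac{-36098 + U{\left(-6 \right)}}{252 \left(-213 - 263\right) + 372667} = \frac{-36098 - 560}{252 \left(-213 - 263\right) + 372667} = - \frac{36658}{252 \left(-476\right) + 372667} = - \frac{36658}{-119952 + 372667} = - \frac{36658}{252715}$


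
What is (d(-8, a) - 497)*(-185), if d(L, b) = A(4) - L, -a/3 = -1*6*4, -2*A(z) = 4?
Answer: 90835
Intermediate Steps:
A(z) = -2 (A(z) = -1/2*4 = -2)
a = 72 (a = -3*(-1*6)*4 = -(-18)*4 = -3*(-24) = 72)
d(L, b) = -2 - L
(d(-8, a) - 497)*(-185) = ((-2 - 1*(-8)) - 497)*(-185) = ((-2 + 8) - 497)*(-185) = (6 - 497)*(-185) = -491*(-185) = 90835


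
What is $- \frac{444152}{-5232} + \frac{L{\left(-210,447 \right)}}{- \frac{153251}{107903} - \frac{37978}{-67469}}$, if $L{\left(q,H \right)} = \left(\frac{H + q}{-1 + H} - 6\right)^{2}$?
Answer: $\frac{20304261827983717801}{405998052458168220} \approx 50.011$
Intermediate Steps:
$L{\left(q,H \right)} = \left(-6 + \frac{H + q}{-1 + H}\right)^{2}$ ($L{\left(q,H \right)} = \left(\frac{H + q}{-1 + H} - 6\right)^{2} = \left(-6 + \frac{H + q}{-1 + H}\right)^{2}$)
$- \frac{444152}{-5232} + \frac{L{\left(-210,447 \right)}}{- \frac{153251}{107903} - \frac{37978}{-67469}} = - \frac{444152}{-5232} + \frac{\frac{1}{\left(-1 + 447\right)^{2}} \left(6 - 210 - 2235\right)^{2}}{- \frac{153251}{107903} - \frac{37978}{-67469}} = \left(-444152\right) \left(- \frac{1}{5232}\right) + \frac{\frac{1}{198916} \left(6 - 210 - 2235\right)^{2}}{\left(-153251\right) \frac{1}{107903} - - \frac{37978}{67469}} = \frac{55519}{654} + \frac{\frac{1}{198916} \left(-2439\right)^{2}}{- \frac{153251}{107903} + \frac{37978}{67469}} = \frac{55519}{654} + \frac{\frac{1}{198916} \cdot 5948721}{- \frac{6241751585}{7280107507}} = \frac{55519}{654} + \frac{5948721}{198916} \left(- \frac{7280107507}{6241751585}\right) = \frac{55519}{654} - \frac{43307328409148547}{1241584258281860} = \frac{20304261827983717801}{405998052458168220}$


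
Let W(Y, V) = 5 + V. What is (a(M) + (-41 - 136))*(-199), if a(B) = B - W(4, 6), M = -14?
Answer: 40198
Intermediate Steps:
a(B) = -11 + B (a(B) = B - (5 + 6) = B - 1*11 = B - 11 = -11 + B)
(a(M) + (-41 - 136))*(-199) = ((-11 - 14) + (-41 - 136))*(-199) = (-25 - 177)*(-199) = -202*(-199) = 40198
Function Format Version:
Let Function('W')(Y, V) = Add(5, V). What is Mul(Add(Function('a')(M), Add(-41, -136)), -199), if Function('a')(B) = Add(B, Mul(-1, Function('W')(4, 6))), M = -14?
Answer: 40198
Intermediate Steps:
Function('a')(B) = Add(-11, B) (Function('a')(B) = Add(B, Mul(-1, Add(5, 6))) = Add(B, Mul(-1, 11)) = Add(B, -11) = Add(-11, B))
Mul(Add(Function('a')(M), Add(-41, -136)), -199) = Mul(Add(Add(-11, -14), Add(-41, -136)), -199) = Mul(Add(-25, -177), -199) = Mul(-202, -199) = 40198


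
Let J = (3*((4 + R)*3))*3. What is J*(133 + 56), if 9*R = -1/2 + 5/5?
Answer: 41391/2 ≈ 20696.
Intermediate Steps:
R = 1/18 (R = (-1/2 + 5/5)/9 = (-1*1/2 + 5*(1/5))/9 = (-1/2 + 1)/9 = (1/9)*(1/2) = 1/18 ≈ 0.055556)
J = 219/2 (J = (3*((4 + 1/18)*3))*3 = (3*((73/18)*3))*3 = (3*(73/6))*3 = (73/2)*3 = 219/2 ≈ 109.50)
J*(133 + 56) = 219*(133 + 56)/2 = (219/2)*189 = 41391/2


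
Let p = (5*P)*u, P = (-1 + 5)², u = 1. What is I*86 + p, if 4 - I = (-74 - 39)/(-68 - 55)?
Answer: 42434/123 ≈ 344.99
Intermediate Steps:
P = 16 (P = 4² = 16)
p = 80 (p = (5*16)*1 = 80*1 = 80)
I = 379/123 (I = 4 - (-74 - 39)/(-68 - 55) = 4 - (-113)/(-123) = 4 - (-113)*(-1)/123 = 4 - 1*113/123 = 4 - 113/123 = 379/123 ≈ 3.0813)
I*86 + p = (379/123)*86 + 80 = 32594/123 + 80 = 42434/123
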